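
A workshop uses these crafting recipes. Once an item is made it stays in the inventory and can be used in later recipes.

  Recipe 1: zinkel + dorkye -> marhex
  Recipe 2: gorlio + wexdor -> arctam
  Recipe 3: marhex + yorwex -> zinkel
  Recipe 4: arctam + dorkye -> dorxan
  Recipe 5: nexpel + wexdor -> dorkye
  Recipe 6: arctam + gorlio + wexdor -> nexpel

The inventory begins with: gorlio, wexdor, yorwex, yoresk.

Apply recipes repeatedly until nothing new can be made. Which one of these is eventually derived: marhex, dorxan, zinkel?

Using Recipe 2, gorlio and wexdor make arctam.
arctam + gorlio + wexdor -> nexpel (Recipe 6).
nexpel + wexdor -> dorkye (Recipe 5).
Using Recipe 4, arctam and dorkye make dorxan.
zinkel would need marhex and yorwex (Recipe 3), but marhex is never obtained. marhex would need zinkel and dorkye (Recipe 1), but zinkel is never obtained.

dorxan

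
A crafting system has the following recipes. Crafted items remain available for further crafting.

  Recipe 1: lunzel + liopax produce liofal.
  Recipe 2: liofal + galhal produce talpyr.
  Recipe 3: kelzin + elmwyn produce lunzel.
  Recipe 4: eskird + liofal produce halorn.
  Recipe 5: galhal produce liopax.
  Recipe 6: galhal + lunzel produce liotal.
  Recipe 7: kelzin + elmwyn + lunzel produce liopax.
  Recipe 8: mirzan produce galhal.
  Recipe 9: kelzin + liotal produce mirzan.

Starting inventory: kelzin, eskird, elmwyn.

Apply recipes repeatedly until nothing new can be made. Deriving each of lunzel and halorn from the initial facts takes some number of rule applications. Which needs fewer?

lunzel: Using Recipe 3, kelzin and elmwyn make lunzel. [1 rule application]
halorn: kelzin + elmwyn → lunzel (Recipe 3). kelzin + elmwyn + lunzel → liopax (Recipe 7). lunzel + liopax → liofal (Recipe 1). Using Recipe 4, eskird and liofal make halorn. [4 rule applications]
lunzel needs fewer.

lunzel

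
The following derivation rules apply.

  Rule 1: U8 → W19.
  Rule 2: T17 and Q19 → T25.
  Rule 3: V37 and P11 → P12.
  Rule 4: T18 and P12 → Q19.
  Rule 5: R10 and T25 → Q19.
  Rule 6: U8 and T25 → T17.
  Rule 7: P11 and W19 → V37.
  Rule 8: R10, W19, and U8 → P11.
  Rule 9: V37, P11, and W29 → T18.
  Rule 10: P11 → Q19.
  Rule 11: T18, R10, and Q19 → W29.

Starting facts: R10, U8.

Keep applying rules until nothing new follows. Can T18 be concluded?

No

T18 would need V37, P11, and W29 (Rule 9), but W29 is never established.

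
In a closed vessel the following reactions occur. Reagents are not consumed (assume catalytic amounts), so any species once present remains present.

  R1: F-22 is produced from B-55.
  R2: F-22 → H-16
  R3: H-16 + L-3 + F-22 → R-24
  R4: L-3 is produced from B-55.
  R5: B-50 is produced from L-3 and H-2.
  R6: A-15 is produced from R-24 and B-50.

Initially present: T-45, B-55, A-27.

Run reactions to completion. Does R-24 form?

Yes

B-55 present → F-22 forms (R1).
B-55 present → L-3 forms (R4).
F-22 present → H-16 forms (R2).
H-16, L-3, and F-22 present → R-24 forms (R3).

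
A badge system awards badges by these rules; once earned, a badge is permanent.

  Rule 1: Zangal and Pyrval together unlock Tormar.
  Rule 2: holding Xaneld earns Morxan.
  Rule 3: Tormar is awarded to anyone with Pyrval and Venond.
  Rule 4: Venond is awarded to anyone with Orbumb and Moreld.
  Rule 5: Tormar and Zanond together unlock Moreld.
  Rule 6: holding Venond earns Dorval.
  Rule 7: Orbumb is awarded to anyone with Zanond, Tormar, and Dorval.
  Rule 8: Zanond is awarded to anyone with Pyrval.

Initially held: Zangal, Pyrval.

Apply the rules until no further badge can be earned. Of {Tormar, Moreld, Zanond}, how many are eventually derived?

With Zangal and Pyrval, Tormar is earned (Rule 1).
With Pyrval, Zanond is earned (Rule 8).
With Tormar and Zanond, Moreld is earned (Rule 5).
Tormar: reached.
Moreld: reached.
Zanond: reached.
All 3 are reached.

3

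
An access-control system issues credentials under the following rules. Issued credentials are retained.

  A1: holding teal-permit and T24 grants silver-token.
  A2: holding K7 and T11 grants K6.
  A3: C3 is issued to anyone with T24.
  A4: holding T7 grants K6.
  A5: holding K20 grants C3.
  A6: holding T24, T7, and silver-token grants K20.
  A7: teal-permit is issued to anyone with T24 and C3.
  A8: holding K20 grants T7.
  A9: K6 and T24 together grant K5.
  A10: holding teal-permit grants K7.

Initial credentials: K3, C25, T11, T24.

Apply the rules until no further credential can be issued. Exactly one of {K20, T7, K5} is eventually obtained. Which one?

Holding T24 grants C3 (A3).
Holding T24 and C3 grants teal-permit (A7).
Holding teal-permit grants K7 (A10).
Holding K7 and T11 grants K6 (A2).
Holding K6 and T24 grants K5 (A9).
K20 would need T24, T7, and silver-token (A6), but T7 is never granted. T7 would need K20 (A8), but K20 is never granted.

K5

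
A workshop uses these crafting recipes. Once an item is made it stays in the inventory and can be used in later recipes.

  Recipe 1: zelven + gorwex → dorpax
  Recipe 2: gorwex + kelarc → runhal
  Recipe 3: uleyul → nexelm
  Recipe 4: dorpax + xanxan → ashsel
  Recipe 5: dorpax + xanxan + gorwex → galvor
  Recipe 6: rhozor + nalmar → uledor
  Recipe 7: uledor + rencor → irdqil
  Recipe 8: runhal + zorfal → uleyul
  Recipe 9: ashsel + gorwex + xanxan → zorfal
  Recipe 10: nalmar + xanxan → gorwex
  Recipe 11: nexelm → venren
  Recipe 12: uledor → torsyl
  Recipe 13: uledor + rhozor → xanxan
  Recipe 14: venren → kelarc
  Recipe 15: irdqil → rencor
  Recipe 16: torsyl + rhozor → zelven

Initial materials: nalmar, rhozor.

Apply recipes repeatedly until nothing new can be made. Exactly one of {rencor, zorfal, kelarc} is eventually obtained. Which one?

zorfal

rhozor + nalmar → uledor (Recipe 6).
Using Recipe 13, uledor and rhozor make xanxan.
uledor → torsyl (Recipe 12).
Using Recipe 16, torsyl and rhozor make zelven.
nalmar + xanxan → gorwex (Recipe 10).
zelven + gorwex → dorpax (Recipe 1).
Using Recipe 4, dorpax and xanxan make ashsel.
ashsel + gorwex + xanxan → zorfal (Recipe 9).
rencor would need irdqil (Recipe 15), but irdqil is never obtained. kelarc would need venren (Recipe 14), but venren is never obtained.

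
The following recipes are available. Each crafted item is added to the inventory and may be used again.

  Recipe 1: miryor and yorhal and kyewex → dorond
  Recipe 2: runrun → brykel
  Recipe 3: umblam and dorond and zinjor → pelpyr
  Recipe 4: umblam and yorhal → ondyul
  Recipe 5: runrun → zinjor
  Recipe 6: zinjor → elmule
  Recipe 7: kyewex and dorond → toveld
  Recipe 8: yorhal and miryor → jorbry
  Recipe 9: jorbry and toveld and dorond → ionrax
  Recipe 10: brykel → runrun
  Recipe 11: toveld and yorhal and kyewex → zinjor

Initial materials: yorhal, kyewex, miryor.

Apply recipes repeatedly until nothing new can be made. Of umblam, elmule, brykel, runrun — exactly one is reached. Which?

elmule

Using Recipe 1, miryor, yorhal, and kyewex make dorond.
Using Recipe 7, kyewex and dorond make toveld.
toveld and yorhal and kyewex → zinjor (Recipe 11).
zinjor → elmule (Recipe 6).
brykel would need runrun (Recipe 2), but runrun is never obtained. runrun would need brykel (Recipe 10), but brykel is never obtained. No rule produces umblam, and it is not given.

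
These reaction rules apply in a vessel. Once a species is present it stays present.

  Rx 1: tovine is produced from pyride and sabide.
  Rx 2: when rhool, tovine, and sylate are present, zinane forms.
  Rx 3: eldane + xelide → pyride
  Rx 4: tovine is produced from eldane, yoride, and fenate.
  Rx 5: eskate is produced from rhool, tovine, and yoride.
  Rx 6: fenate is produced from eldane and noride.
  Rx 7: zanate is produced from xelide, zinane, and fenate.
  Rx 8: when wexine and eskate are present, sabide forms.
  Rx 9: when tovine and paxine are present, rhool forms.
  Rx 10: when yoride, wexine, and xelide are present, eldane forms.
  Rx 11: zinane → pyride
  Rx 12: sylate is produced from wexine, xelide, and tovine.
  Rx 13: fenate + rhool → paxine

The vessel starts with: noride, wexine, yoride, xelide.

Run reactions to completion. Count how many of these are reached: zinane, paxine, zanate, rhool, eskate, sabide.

zinane would need rhool, tovine, and sylate (Rx 2), but rhool never forms.
paxine would need fenate and rhool (Rx 13), but rhool never forms.
zanate would need xelide, zinane, and fenate (Rx 7), but zinane never forms.
rhool would need tovine and paxine (Rx 9), but paxine never forms.
eskate would need rhool, tovine, and yoride (Rx 5), but rhool never forms.
sabide would need wexine and eskate (Rx 8), but eskate never forms.
None of the 6 are reached.

0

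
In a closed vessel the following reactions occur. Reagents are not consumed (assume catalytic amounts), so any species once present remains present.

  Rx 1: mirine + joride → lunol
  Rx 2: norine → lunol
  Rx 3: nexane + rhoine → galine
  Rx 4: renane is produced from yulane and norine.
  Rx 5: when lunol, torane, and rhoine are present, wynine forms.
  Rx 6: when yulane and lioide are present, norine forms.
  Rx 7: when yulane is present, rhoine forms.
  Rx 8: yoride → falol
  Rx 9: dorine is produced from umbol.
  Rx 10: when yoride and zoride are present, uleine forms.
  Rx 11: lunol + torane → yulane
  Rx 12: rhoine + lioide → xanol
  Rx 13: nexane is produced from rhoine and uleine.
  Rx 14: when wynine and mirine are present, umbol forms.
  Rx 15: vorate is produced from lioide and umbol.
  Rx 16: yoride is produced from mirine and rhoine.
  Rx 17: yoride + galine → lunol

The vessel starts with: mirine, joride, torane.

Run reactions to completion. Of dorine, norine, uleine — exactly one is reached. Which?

mirine and joride present → lunol forms (Rx 1).
lunol and torane present → yulane forms (Rx 11).
yulane present → rhoine forms (Rx 7).
lunol, torane, and rhoine present → wynine forms (Rx 5).
wynine and mirine present → umbol forms (Rx 14).
umbol present → dorine forms (Rx 9).
uleine would need yoride and zoride (Rx 10), but zoride never forms. norine would need yulane and lioide (Rx 6), but lioide never forms.

dorine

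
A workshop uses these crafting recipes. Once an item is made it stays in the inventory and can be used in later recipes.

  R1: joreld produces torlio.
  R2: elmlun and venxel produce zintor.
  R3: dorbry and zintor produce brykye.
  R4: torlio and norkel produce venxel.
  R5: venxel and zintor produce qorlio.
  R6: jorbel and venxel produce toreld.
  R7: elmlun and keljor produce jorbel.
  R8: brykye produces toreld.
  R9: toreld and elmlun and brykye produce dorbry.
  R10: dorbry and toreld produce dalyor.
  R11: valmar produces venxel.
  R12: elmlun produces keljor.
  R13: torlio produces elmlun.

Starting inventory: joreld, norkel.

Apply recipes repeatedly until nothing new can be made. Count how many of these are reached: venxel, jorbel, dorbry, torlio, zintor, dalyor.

joreld → torlio (R1).
torlio and norkel → venxel (R4).
torlio → elmlun (R13).
elmlun → keljor (R12).
Using R2, elmlun and venxel make zintor.
Using R7, elmlun and keljor make jorbel.
venxel: reached.
jorbel: reached.
dorbry would need toreld, elmlun, and brykye (R9), but brykye is never obtained.
torlio: reached.
zintor: reached.
dalyor would need dorbry and toreld (R10), but dorbry is never obtained.
Reached: venxel, jorbel, torlio, and zintor — 4 of the 6.

4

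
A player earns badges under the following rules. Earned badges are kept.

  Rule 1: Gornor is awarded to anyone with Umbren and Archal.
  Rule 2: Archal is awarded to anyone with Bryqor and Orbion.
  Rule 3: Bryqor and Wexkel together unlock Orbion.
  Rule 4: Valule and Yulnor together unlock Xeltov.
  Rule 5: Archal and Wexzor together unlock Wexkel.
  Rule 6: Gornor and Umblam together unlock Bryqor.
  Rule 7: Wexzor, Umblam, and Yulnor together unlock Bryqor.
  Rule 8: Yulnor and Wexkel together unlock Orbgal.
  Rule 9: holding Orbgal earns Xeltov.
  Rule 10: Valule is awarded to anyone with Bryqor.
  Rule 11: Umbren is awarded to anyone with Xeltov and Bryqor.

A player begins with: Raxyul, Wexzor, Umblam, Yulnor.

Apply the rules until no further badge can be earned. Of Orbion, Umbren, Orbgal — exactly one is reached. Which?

Umbren

With Wexzor, Umblam, and Yulnor, Bryqor is earned (Rule 7).
With Bryqor, Valule is earned (Rule 10).
With Valule and Yulnor, Xeltov is earned (Rule 4).
With Xeltov and Bryqor, Umbren is earned (Rule 11).
Orbgal would need Yulnor and Wexkel (Rule 8), but Wexkel is never earned. Orbion would need Bryqor and Wexkel (Rule 3), but Wexkel is never earned.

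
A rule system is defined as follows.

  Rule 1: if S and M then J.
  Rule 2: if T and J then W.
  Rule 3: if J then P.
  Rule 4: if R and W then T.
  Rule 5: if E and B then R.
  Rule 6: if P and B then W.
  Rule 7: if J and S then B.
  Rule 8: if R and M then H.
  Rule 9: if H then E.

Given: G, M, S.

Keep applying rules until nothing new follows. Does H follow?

H would need R and M (Rule 8), but R is never established.

No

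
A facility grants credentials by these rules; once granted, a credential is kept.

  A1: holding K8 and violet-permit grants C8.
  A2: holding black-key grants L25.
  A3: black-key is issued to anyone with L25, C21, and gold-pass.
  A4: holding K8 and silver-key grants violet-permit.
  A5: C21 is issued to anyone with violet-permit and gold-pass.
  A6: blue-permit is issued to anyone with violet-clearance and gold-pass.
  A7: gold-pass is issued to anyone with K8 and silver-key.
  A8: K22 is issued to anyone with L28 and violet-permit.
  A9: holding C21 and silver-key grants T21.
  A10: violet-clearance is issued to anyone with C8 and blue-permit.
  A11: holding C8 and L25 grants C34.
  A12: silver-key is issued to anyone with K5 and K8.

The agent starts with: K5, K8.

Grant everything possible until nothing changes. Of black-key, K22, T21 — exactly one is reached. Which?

T21

Holding K5 and K8 grants silver-key (A12).
Holding K8 and silver-key grants gold-pass (A7).
Holding K8 and silver-key grants violet-permit (A4).
Holding violet-permit and gold-pass grants C21 (A5).
Holding C21 and silver-key grants T21 (A9).
black-key would need L25, C21, and gold-pass (A3), but L25 is never granted. K22 would need L28 and violet-permit (A8), but L28 is never granted.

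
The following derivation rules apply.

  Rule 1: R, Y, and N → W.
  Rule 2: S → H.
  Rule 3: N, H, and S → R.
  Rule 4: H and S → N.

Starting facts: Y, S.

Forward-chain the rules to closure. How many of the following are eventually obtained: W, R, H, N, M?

From S, Rule 2 gives H.
From H and S, Rule 4 gives N.
N, H, and S hold, so R follows (Rule 3).
From R, Y, and N, Rule 1 gives W.
W: reached.
R: reached.
H: reached.
N: reached.
No rule produces M, and it is not given.
Reached: W, R, H, and N — 4 of the 5.

4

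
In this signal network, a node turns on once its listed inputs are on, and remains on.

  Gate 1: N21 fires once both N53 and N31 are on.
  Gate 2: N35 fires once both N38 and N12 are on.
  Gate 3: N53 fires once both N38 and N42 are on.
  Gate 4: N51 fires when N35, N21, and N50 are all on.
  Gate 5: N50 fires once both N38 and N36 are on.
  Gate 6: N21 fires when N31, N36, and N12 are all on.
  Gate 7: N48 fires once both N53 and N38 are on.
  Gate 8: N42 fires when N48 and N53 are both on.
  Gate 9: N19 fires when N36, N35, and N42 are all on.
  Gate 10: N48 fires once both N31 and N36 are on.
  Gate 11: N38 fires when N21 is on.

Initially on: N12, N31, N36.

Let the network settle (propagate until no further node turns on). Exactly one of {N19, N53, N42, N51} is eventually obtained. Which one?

N51

N31, N36, and N12 are on, so N21 fires (Gate 6).
Gate 11: N21 on → N38 on.
N38 and N36 are on, so N50 fires (Gate 5).
N38 and N12 are on, so N35 fires (Gate 2).
Gate 4: N35, N21, and N50 on → N51 on.
N19 would need N36, N35, and N42 (Gate 9), but N42 never turns on. N53 would need N38 and N42 (Gate 3), but N42 never turns on. N42 would need N48 and N53 (Gate 8), but N53 never turns on.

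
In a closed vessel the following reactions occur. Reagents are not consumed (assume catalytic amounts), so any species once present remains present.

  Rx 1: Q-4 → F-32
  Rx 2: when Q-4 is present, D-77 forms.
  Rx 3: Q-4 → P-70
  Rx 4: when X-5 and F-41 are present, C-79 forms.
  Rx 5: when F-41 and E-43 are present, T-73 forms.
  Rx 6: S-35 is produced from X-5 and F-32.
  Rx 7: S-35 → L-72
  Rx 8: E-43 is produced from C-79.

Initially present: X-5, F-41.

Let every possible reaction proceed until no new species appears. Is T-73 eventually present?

X-5 and F-41 present → C-79 forms (Rx 4).
C-79 present → E-43 forms (Rx 8).
F-41 and E-43 present → T-73 forms (Rx 5).

Yes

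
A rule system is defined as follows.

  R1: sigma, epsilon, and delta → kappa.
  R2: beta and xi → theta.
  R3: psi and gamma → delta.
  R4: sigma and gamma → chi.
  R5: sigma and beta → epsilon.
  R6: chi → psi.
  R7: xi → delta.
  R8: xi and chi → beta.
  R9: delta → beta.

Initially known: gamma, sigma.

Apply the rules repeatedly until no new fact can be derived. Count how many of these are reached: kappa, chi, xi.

From sigma and gamma, R4 gives chi.
From chi, R6 gives psi.
psi and gamma hold, so delta follows (R3).
delta holds, so beta follows (R9).
sigma and beta hold, so epsilon follows (R5).
From sigma, epsilon, and delta, R1 gives kappa.
kappa: reached.
chi: reached.
No rule produces xi, and it is not given.
Reached: kappa and chi — 2 of the 3.

2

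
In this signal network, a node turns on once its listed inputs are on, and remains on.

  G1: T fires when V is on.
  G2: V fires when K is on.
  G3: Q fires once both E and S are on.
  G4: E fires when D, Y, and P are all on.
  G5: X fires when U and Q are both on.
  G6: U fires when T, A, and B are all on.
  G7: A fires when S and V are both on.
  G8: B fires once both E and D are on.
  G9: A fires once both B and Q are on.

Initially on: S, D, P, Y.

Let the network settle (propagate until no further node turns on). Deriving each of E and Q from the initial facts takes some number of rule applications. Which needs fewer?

E: D, Y, and P are on, so E fires (G4). [1 rule application]
Q: G4: D, Y, and P on → E on. E and S are on, so Q fires (G3). [2 rule applications]
E needs fewer.

E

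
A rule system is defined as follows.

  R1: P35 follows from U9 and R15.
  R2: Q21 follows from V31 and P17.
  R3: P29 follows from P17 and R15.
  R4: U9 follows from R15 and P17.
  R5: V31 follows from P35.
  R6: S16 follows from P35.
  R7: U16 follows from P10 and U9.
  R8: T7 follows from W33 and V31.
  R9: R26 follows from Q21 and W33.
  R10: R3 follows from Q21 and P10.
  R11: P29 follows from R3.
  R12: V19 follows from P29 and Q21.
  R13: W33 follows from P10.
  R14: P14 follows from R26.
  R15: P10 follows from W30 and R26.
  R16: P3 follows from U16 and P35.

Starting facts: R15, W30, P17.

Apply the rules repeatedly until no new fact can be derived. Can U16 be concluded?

U16 would need P10 and U9 (R7), but P10 is never established.

No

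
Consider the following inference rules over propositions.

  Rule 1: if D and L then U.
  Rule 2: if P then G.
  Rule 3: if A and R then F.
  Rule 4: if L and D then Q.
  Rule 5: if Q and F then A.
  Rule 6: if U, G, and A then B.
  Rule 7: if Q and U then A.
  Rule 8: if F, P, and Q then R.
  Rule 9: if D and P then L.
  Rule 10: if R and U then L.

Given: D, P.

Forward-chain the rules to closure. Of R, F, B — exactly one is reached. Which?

B

From D and P, Rule 9 gives L.
P holds, so G follows (Rule 2).
L and D hold, so Q follows (Rule 4).
From D and L, Rule 1 gives U.
From Q and U, Rule 7 gives A.
U, G, and A hold, so B follows (Rule 6).
F would need A and R (Rule 3), but R is never established. R would need F, P, and Q (Rule 8), but F is never established.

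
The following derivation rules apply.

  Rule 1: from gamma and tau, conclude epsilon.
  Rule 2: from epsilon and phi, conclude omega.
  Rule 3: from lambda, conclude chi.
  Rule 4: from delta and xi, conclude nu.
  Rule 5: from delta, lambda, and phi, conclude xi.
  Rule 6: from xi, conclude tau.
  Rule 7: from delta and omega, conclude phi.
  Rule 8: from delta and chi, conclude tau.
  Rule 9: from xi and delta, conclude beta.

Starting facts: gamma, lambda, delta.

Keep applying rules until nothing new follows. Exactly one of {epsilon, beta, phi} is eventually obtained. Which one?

epsilon

lambda holds, so chi follows (Rule 3).
delta and chi hold, so tau follows (Rule 8).
gamma and tau hold, so epsilon follows (Rule 1).
beta would need xi and delta (Rule 9), but xi is never established. phi would need delta and omega (Rule 7), but omega is never established.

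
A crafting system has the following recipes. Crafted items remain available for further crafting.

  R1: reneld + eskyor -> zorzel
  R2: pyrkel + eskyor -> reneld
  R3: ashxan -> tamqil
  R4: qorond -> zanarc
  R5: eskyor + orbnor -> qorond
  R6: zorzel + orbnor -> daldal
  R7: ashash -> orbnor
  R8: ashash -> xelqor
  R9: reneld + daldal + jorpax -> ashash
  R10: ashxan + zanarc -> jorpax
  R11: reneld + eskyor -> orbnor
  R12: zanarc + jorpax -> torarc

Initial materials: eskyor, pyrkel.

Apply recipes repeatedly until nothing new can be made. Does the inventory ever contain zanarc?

Yes

Using R2, pyrkel and eskyor make reneld.
reneld + eskyor -> orbnor (R11).
Using R5, eskyor and orbnor make qorond.
Using R4, qorond makes zanarc.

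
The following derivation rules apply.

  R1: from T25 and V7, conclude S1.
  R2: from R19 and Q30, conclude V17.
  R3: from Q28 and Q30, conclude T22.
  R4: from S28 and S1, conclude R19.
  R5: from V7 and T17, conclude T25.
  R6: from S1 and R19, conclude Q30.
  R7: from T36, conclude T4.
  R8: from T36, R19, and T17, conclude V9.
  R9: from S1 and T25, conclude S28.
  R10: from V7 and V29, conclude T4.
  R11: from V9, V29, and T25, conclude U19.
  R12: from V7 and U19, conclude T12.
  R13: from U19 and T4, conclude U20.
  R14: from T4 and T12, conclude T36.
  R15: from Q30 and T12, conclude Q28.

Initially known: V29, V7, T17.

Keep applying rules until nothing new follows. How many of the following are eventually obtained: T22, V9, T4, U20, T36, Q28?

From V7 and V29, R10 gives T4.
T22 would need Q28 and Q30 (R3), but Q28 is never established.
V9 would need T36, R19, and T17 (R8), but T36 is never established.
T4: reached.
U20 would need U19 and T4 (R13), but U19 is never established.
T36 would need T4 and T12 (R14), but T12 is never established.
Q28 would need Q30 and T12 (R15), but T12 is never established.
Reached: T4 — 1 of the 6.

1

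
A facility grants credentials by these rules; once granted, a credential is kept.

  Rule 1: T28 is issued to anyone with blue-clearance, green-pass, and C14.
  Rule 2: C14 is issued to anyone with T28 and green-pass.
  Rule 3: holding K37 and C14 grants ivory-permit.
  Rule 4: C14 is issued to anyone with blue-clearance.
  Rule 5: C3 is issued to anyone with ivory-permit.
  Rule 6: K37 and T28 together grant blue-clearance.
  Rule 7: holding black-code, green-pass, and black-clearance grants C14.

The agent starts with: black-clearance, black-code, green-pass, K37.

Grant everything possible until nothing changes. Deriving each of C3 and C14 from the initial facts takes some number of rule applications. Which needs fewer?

C14

C14: Holding black-code, green-pass, and black-clearance grants C14 (Rule 7). [1 rule application]
C3: Holding black-code, green-pass, and black-clearance grants C14 (Rule 7). Holding K37 and C14 grants ivory-permit (Rule 3). Holding ivory-permit grants C3 (Rule 5). [3 rule applications]
C14 needs fewer.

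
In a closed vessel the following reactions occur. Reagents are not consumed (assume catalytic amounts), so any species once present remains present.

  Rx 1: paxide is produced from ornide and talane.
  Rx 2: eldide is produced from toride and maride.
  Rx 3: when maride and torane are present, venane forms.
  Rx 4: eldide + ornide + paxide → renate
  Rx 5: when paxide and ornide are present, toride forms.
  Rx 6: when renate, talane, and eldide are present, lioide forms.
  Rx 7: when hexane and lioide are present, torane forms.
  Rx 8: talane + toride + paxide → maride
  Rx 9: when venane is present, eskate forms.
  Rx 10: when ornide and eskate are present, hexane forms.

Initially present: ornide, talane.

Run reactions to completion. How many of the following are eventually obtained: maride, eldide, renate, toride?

4

ornide and talane present → paxide forms (Rx 1).
paxide and ornide present → toride forms (Rx 5).
talane, toride, and paxide present → maride forms (Rx 8).
toride and maride present → eldide forms (Rx 2).
eldide, ornide, and paxide present → renate forms (Rx 4).
maride: reached.
eldide: reached.
renate: reached.
toride: reached.
All 4 are reached.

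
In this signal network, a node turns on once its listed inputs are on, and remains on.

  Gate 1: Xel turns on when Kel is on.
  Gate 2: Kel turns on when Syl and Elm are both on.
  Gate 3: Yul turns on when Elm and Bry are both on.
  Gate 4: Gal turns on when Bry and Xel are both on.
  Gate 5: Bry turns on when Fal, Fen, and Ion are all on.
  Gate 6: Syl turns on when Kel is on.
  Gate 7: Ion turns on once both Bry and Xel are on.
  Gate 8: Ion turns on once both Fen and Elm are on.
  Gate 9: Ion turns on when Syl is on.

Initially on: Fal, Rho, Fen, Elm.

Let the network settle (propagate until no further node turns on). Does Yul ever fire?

Yes

Gate 8: Fen and Elm on → Ion on.
Gate 5: Fal, Fen, and Ion on → Bry on.
Elm and Bry are on, so Yul turns on (Gate 3).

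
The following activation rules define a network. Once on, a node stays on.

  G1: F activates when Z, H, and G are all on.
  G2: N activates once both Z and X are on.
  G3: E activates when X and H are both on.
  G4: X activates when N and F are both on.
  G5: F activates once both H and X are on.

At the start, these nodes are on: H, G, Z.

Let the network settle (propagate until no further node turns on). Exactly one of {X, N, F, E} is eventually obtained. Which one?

F

Z, H, and G are on, so F activates (G1).
X would need N and F (G4), but N never turns on. E would need X and H (G3), but X never turns on. N would need Z and X (G2), but X never turns on.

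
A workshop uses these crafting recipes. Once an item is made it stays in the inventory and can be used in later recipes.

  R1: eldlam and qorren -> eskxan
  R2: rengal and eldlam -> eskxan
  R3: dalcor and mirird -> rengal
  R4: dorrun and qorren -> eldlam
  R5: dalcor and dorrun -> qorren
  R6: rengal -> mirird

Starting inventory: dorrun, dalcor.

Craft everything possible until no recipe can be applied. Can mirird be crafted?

mirird would need rengal (R6), but rengal is never obtained.

No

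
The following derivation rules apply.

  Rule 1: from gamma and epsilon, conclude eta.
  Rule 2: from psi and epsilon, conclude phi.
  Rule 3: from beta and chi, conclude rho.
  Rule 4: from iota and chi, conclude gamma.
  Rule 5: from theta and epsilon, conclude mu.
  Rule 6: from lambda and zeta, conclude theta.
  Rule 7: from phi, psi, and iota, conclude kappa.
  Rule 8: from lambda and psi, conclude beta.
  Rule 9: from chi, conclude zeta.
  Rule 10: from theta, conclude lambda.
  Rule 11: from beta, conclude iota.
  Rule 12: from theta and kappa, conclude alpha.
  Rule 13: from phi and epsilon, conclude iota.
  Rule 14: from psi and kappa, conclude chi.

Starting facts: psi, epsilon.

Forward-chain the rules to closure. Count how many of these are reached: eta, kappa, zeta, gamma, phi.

5

psi and epsilon hold, so phi follows (Rule 2).
phi and epsilon hold, so iota follows (Rule 13).
From phi, psi, and iota, Rule 7 gives kappa.
From psi and kappa, Rule 14 gives chi.
From iota and chi, Rule 4 gives gamma.
chi holds, so zeta follows (Rule 9).
gamma and epsilon hold, so eta follows (Rule 1).
eta: reached.
kappa: reached.
zeta: reached.
gamma: reached.
phi: reached.
All 5 are reached.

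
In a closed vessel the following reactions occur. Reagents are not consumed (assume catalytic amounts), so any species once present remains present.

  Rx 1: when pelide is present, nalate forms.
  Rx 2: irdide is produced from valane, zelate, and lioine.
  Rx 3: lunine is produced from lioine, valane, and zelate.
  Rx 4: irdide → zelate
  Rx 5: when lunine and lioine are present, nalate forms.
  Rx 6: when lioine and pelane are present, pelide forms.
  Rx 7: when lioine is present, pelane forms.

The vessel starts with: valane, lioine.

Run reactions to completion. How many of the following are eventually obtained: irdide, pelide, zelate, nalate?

lioine present → pelane forms (Rx 7).
lioine and pelane present → pelide forms (Rx 6).
pelide present → nalate forms (Rx 1).
irdide would need valane, zelate, and lioine (Rx 2), but zelate never forms.
pelide: reached.
zelate would need irdide (Rx 4), but irdide never forms.
nalate: reached.
Reached: pelide and nalate — 2 of the 4.

2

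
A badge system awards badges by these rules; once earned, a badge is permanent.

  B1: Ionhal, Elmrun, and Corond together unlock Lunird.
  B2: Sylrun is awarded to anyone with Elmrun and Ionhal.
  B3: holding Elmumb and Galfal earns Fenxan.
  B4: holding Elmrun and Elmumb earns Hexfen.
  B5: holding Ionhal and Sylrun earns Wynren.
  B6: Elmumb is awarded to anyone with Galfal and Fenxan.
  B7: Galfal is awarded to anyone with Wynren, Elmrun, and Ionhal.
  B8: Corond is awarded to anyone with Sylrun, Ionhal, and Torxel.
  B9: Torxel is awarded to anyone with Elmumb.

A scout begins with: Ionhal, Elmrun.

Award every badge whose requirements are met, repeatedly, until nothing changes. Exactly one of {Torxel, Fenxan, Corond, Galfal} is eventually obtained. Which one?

With Elmrun and Ionhal, Sylrun is earned (B2).
With Ionhal and Sylrun, Wynren is earned (B5).
With Wynren, Elmrun, and Ionhal, Galfal is earned (B7).
Fenxan would need Elmumb and Galfal (B3), but Elmumb is never earned. Torxel would need Elmumb (B9), but Elmumb is never earned. Corond would need Sylrun, Ionhal, and Torxel (B8), but Torxel is never earned.

Galfal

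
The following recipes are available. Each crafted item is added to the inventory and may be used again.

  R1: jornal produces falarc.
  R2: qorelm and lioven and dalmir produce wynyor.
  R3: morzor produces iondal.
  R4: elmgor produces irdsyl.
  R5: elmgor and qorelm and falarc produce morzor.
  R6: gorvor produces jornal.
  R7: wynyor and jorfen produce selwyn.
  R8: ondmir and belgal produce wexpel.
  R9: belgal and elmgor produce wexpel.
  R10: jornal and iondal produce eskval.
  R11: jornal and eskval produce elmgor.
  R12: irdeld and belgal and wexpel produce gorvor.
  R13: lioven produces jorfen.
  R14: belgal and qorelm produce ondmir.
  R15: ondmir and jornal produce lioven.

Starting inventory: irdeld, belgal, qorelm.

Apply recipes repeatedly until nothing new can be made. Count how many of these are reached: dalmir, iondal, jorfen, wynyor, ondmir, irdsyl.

belgal and qorelm → ondmir (R14).
Using R8, ondmir and belgal make wexpel.
irdeld and belgal and wexpel → gorvor (R12).
gorvor → jornal (R6).
ondmir and jornal → lioven (R15).
Using R13, lioven makes jorfen.
No rule produces dalmir, and it is not given.
iondal would need morzor (R3), but morzor is never obtained.
jorfen: reached.
wynyor would need qorelm, lioven, and dalmir (R2), but dalmir is never obtained.
ondmir: reached.
irdsyl would need elmgor (R4), but elmgor is never obtained.
Reached: jorfen and ondmir — 2 of the 6.

2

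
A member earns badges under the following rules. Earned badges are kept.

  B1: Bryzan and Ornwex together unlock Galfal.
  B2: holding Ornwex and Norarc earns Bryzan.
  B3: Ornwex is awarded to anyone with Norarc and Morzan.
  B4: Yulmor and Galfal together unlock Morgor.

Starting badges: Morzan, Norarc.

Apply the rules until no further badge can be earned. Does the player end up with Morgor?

Morgor would need Yulmor and Galfal (B4), but Yulmor is never earned.

No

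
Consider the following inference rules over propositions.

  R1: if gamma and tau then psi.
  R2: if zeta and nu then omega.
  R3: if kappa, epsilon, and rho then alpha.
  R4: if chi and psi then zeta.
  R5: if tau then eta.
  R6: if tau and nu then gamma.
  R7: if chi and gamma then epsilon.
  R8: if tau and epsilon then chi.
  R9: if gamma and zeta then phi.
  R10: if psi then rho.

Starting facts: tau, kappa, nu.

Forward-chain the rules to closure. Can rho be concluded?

Yes

tau and nu hold, so gamma follows (R6).
gamma and tau hold, so psi follows (R1).
psi holds, so rho follows (R10).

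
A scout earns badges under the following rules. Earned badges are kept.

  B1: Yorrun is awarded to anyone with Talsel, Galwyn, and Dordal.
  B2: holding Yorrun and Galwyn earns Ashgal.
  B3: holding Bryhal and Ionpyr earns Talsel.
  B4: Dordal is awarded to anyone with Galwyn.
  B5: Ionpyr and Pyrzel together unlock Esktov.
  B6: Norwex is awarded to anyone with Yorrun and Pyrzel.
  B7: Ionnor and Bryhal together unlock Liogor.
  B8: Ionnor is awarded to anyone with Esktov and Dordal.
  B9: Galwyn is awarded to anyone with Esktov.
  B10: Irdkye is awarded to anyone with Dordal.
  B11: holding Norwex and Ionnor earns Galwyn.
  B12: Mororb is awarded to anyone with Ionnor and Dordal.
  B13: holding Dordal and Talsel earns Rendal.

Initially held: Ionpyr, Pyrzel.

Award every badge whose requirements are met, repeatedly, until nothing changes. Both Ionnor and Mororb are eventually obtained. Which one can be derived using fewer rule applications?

Ionnor: With Ionpyr and Pyrzel, Esktov is earned (B5). With Esktov, Galwyn is earned (B9). With Galwyn, Dordal is earned (B4). With Esktov and Dordal, Ionnor is earned (B8). [4 rule applications]
Mororb: With Ionpyr and Pyrzel, Esktov is earned (B5). With Esktov, Galwyn is earned (B9). With Galwyn, Dordal is earned (B4). With Esktov and Dordal, Ionnor is earned (B8). With Ionnor and Dordal, Mororb is earned (B12). [5 rule applications]
Ionnor needs fewer.

Ionnor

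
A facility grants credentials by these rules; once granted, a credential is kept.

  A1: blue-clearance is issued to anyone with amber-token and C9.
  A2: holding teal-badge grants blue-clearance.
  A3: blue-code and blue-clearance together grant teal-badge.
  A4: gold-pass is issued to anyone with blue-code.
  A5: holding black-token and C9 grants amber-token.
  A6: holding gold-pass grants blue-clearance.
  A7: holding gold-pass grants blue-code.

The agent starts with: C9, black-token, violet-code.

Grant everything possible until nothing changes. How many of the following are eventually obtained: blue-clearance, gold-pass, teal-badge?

1

Holding black-token and C9 grants amber-token (A5).
Holding amber-token and C9 grants blue-clearance (A1).
blue-clearance: reached.
gold-pass would need blue-code (A4), but blue-code is never granted.
teal-badge would need blue-code and blue-clearance (A3), but blue-code is never granted.
Reached: blue-clearance — 1 of the 3.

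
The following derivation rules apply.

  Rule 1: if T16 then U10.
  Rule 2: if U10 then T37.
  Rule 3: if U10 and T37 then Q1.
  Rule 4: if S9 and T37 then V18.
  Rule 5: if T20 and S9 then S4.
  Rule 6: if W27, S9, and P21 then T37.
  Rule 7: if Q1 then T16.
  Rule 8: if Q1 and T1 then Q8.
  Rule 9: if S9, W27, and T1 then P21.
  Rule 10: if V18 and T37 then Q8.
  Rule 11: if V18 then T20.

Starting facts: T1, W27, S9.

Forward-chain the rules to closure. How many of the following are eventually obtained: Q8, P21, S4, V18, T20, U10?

5

From S9, W27, and T1, Rule 9 gives P21.
W27, S9, and P21 hold, so T37 follows (Rule 6).
S9 and T37 hold, so V18 follows (Rule 4).
V18 and T37 hold, so Q8 follows (Rule 10).
From V18, Rule 11 gives T20.
From T20 and S9, Rule 5 gives S4.
Q8: reached.
P21: reached.
S4: reached.
V18: reached.
T20: reached.
U10 would need T16 (Rule 1), but T16 is never established.
Reached: Q8, P21, S4, V18, and T20 — 5 of the 6.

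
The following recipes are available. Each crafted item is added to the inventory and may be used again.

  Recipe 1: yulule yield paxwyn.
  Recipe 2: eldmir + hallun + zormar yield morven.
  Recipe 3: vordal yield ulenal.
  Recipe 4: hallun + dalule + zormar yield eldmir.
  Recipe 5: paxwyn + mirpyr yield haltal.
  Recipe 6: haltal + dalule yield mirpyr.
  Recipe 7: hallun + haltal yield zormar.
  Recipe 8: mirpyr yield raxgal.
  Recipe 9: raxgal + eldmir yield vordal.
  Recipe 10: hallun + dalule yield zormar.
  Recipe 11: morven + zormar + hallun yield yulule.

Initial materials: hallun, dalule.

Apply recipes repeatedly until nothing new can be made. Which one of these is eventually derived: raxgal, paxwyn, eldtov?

hallun + dalule → zormar (Recipe 10).
hallun + dalule + zormar → eldmir (Recipe 4).
Using Recipe 2, eldmir, hallun, and zormar make morven.
Using Recipe 11, morven, zormar, and hallun make yulule.
yulule → paxwyn (Recipe 1).
No rule produces eldtov, and it is not given. raxgal would need mirpyr (Recipe 8), but mirpyr is never obtained.

paxwyn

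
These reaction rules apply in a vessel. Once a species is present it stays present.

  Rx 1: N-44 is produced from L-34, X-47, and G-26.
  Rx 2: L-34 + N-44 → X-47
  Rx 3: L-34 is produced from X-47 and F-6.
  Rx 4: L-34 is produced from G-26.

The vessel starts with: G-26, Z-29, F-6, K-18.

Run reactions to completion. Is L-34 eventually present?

G-26 present → L-34 forms (Rx 4).

Yes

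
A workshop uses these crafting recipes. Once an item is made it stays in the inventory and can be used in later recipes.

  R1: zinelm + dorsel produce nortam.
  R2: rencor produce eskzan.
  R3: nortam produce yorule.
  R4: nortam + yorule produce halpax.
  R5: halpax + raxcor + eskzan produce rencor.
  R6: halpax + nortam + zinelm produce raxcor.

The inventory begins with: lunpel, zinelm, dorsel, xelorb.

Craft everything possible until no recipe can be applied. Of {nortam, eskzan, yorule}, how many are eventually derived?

zinelm + dorsel → nortam (R1).
Using R3, nortam makes yorule.
nortam: reached.
eskzan would need rencor (R2), but rencor is never obtained.
yorule: reached.
Reached: nortam and yorule — 2 of the 3.

2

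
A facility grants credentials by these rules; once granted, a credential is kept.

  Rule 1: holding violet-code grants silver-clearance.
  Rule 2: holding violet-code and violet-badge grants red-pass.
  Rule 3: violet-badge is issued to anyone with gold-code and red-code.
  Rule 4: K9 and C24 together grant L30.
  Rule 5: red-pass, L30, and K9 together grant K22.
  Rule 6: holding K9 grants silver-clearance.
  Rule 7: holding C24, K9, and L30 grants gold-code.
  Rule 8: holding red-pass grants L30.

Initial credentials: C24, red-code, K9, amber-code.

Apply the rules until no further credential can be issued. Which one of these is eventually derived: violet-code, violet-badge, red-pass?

violet-badge

Holding K9 and C24 grants L30 (Rule 4).
Holding C24, K9, and L30 grants gold-code (Rule 7).
Holding gold-code and red-code grants violet-badge (Rule 3).
No rule produces violet-code, and it is not given. red-pass would need violet-code and violet-badge (Rule 2), but violet-code is never granted.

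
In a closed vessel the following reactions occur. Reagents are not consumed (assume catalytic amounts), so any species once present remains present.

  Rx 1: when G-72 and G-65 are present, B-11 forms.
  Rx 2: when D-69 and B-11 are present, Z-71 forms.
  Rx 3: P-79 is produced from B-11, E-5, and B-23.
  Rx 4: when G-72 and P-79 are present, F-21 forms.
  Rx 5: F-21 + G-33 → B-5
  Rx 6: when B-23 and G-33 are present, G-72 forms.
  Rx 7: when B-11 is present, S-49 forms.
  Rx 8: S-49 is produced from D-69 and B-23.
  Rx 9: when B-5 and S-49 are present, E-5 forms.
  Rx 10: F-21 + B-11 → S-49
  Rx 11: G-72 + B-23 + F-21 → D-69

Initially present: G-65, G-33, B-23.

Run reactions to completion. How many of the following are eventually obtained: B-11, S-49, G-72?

3

B-23 and G-33 present → G-72 forms (Rx 6).
G-72 and G-65 present → B-11 forms (Rx 1).
B-11 present → S-49 forms (Rx 7).
B-11: reached.
S-49: reached.
G-72: reached.
All 3 are reached.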